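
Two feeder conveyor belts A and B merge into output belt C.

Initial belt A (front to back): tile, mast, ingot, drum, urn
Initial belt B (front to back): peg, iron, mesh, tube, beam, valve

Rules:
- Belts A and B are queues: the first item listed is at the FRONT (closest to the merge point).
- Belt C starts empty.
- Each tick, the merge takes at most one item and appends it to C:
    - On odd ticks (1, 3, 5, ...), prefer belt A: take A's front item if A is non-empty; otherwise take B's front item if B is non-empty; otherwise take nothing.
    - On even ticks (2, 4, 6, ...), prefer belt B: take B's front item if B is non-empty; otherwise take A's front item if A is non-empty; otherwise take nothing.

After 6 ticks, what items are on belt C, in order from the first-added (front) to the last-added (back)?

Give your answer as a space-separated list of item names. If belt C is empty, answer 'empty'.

Tick 1: prefer A, take tile from A; A=[mast,ingot,drum,urn] B=[peg,iron,mesh,tube,beam,valve] C=[tile]
Tick 2: prefer B, take peg from B; A=[mast,ingot,drum,urn] B=[iron,mesh,tube,beam,valve] C=[tile,peg]
Tick 3: prefer A, take mast from A; A=[ingot,drum,urn] B=[iron,mesh,tube,beam,valve] C=[tile,peg,mast]
Tick 4: prefer B, take iron from B; A=[ingot,drum,urn] B=[mesh,tube,beam,valve] C=[tile,peg,mast,iron]
Tick 5: prefer A, take ingot from A; A=[drum,urn] B=[mesh,tube,beam,valve] C=[tile,peg,mast,iron,ingot]
Tick 6: prefer B, take mesh from B; A=[drum,urn] B=[tube,beam,valve] C=[tile,peg,mast,iron,ingot,mesh]

Answer: tile peg mast iron ingot mesh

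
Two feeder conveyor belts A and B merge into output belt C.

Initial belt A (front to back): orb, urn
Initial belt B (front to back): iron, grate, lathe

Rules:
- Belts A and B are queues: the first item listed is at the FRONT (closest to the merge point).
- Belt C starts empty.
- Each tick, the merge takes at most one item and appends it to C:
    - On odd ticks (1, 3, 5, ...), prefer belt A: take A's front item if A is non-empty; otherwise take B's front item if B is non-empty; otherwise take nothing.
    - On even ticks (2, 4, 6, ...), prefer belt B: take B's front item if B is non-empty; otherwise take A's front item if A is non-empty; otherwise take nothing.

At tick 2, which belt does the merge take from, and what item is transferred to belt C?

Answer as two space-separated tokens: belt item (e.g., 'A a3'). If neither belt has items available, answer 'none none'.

Answer: B iron

Derivation:
Tick 1: prefer A, take orb from A; A=[urn] B=[iron,grate,lathe] C=[orb]
Tick 2: prefer B, take iron from B; A=[urn] B=[grate,lathe] C=[orb,iron]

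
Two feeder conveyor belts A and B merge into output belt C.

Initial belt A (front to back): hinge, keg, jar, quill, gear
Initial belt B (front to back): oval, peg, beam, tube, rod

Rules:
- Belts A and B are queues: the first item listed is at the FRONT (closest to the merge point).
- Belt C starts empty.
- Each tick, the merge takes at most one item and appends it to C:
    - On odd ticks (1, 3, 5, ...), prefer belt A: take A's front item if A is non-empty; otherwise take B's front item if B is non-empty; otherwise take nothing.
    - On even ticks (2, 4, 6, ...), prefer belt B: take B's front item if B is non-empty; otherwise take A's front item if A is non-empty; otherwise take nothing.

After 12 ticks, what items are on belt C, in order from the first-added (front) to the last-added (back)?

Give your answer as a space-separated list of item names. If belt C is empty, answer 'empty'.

Answer: hinge oval keg peg jar beam quill tube gear rod

Derivation:
Tick 1: prefer A, take hinge from A; A=[keg,jar,quill,gear] B=[oval,peg,beam,tube,rod] C=[hinge]
Tick 2: prefer B, take oval from B; A=[keg,jar,quill,gear] B=[peg,beam,tube,rod] C=[hinge,oval]
Tick 3: prefer A, take keg from A; A=[jar,quill,gear] B=[peg,beam,tube,rod] C=[hinge,oval,keg]
Tick 4: prefer B, take peg from B; A=[jar,quill,gear] B=[beam,tube,rod] C=[hinge,oval,keg,peg]
Tick 5: prefer A, take jar from A; A=[quill,gear] B=[beam,tube,rod] C=[hinge,oval,keg,peg,jar]
Tick 6: prefer B, take beam from B; A=[quill,gear] B=[tube,rod] C=[hinge,oval,keg,peg,jar,beam]
Tick 7: prefer A, take quill from A; A=[gear] B=[tube,rod] C=[hinge,oval,keg,peg,jar,beam,quill]
Tick 8: prefer B, take tube from B; A=[gear] B=[rod] C=[hinge,oval,keg,peg,jar,beam,quill,tube]
Tick 9: prefer A, take gear from A; A=[-] B=[rod] C=[hinge,oval,keg,peg,jar,beam,quill,tube,gear]
Tick 10: prefer B, take rod from B; A=[-] B=[-] C=[hinge,oval,keg,peg,jar,beam,quill,tube,gear,rod]
Tick 11: prefer A, both empty, nothing taken; A=[-] B=[-] C=[hinge,oval,keg,peg,jar,beam,quill,tube,gear,rod]
Tick 12: prefer B, both empty, nothing taken; A=[-] B=[-] C=[hinge,oval,keg,peg,jar,beam,quill,tube,gear,rod]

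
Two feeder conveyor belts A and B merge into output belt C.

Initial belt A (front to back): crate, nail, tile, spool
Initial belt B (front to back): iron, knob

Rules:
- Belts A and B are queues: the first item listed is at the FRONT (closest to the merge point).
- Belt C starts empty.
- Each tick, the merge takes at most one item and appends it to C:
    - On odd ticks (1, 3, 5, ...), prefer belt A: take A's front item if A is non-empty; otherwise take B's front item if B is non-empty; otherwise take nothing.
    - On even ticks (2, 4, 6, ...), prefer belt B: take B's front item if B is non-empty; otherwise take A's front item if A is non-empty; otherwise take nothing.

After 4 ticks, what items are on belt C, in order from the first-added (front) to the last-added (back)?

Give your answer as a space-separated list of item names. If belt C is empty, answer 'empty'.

Answer: crate iron nail knob

Derivation:
Tick 1: prefer A, take crate from A; A=[nail,tile,spool] B=[iron,knob] C=[crate]
Tick 2: prefer B, take iron from B; A=[nail,tile,spool] B=[knob] C=[crate,iron]
Tick 3: prefer A, take nail from A; A=[tile,spool] B=[knob] C=[crate,iron,nail]
Tick 4: prefer B, take knob from B; A=[tile,spool] B=[-] C=[crate,iron,nail,knob]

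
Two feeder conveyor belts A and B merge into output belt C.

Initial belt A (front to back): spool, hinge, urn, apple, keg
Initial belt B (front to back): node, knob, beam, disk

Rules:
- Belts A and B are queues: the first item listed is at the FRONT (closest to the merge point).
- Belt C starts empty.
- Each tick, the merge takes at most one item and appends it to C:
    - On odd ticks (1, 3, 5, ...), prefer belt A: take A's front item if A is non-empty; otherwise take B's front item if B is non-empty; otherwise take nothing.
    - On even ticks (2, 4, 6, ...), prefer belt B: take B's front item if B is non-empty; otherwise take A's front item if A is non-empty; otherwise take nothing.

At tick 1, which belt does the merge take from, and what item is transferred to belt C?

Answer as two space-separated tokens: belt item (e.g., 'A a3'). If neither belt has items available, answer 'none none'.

Answer: A spool

Derivation:
Tick 1: prefer A, take spool from A; A=[hinge,urn,apple,keg] B=[node,knob,beam,disk] C=[spool]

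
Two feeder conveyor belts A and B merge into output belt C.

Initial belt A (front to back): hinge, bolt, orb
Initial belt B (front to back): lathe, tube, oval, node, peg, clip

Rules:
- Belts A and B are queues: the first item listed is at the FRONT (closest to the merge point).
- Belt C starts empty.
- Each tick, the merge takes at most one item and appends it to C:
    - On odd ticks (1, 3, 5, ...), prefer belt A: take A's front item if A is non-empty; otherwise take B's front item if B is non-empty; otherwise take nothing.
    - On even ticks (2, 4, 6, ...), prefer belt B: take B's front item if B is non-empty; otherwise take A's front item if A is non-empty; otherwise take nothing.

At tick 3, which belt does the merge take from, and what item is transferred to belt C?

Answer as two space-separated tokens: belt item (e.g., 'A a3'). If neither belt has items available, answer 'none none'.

Tick 1: prefer A, take hinge from A; A=[bolt,orb] B=[lathe,tube,oval,node,peg,clip] C=[hinge]
Tick 2: prefer B, take lathe from B; A=[bolt,orb] B=[tube,oval,node,peg,clip] C=[hinge,lathe]
Tick 3: prefer A, take bolt from A; A=[orb] B=[tube,oval,node,peg,clip] C=[hinge,lathe,bolt]

Answer: A bolt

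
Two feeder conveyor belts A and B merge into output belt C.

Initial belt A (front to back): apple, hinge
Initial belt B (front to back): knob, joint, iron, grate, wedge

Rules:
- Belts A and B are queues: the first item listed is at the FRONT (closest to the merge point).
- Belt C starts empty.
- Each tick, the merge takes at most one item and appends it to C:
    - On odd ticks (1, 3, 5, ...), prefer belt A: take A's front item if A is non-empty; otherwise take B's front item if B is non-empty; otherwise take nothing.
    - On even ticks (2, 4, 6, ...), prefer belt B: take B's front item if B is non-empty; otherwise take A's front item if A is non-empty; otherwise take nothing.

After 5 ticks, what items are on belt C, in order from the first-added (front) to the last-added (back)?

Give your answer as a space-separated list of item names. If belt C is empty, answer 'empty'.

Answer: apple knob hinge joint iron

Derivation:
Tick 1: prefer A, take apple from A; A=[hinge] B=[knob,joint,iron,grate,wedge] C=[apple]
Tick 2: prefer B, take knob from B; A=[hinge] B=[joint,iron,grate,wedge] C=[apple,knob]
Tick 3: prefer A, take hinge from A; A=[-] B=[joint,iron,grate,wedge] C=[apple,knob,hinge]
Tick 4: prefer B, take joint from B; A=[-] B=[iron,grate,wedge] C=[apple,knob,hinge,joint]
Tick 5: prefer A, take iron from B; A=[-] B=[grate,wedge] C=[apple,knob,hinge,joint,iron]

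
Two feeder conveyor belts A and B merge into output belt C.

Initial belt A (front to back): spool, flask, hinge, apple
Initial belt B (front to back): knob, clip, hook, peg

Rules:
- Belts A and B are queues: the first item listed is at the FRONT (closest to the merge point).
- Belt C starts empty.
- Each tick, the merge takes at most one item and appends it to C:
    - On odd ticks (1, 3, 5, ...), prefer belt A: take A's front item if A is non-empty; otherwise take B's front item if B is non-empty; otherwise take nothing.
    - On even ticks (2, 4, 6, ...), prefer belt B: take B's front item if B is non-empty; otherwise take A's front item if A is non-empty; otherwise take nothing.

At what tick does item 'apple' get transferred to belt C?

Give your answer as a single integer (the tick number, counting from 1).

Answer: 7

Derivation:
Tick 1: prefer A, take spool from A; A=[flask,hinge,apple] B=[knob,clip,hook,peg] C=[spool]
Tick 2: prefer B, take knob from B; A=[flask,hinge,apple] B=[clip,hook,peg] C=[spool,knob]
Tick 3: prefer A, take flask from A; A=[hinge,apple] B=[clip,hook,peg] C=[spool,knob,flask]
Tick 4: prefer B, take clip from B; A=[hinge,apple] B=[hook,peg] C=[spool,knob,flask,clip]
Tick 5: prefer A, take hinge from A; A=[apple] B=[hook,peg] C=[spool,knob,flask,clip,hinge]
Tick 6: prefer B, take hook from B; A=[apple] B=[peg] C=[spool,knob,flask,clip,hinge,hook]
Tick 7: prefer A, take apple from A; A=[-] B=[peg] C=[spool,knob,flask,clip,hinge,hook,apple]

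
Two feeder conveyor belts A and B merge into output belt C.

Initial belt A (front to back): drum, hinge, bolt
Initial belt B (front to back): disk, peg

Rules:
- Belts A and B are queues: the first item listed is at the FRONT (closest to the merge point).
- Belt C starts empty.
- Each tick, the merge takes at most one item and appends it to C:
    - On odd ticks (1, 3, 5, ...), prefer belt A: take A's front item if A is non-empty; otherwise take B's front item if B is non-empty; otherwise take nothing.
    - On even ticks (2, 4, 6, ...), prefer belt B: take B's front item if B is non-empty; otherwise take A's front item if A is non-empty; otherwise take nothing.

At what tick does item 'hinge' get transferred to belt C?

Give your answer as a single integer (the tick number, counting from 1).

Tick 1: prefer A, take drum from A; A=[hinge,bolt] B=[disk,peg] C=[drum]
Tick 2: prefer B, take disk from B; A=[hinge,bolt] B=[peg] C=[drum,disk]
Tick 3: prefer A, take hinge from A; A=[bolt] B=[peg] C=[drum,disk,hinge]

Answer: 3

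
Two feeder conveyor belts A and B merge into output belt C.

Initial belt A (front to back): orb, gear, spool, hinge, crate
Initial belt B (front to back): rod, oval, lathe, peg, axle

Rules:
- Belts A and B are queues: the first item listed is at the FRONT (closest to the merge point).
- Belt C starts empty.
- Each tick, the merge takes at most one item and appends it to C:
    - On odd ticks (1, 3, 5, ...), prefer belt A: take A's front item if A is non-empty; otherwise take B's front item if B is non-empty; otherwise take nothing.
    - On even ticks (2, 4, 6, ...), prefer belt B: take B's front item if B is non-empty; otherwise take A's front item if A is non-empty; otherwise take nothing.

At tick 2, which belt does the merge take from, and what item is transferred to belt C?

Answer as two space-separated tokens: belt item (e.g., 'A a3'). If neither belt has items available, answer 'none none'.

Tick 1: prefer A, take orb from A; A=[gear,spool,hinge,crate] B=[rod,oval,lathe,peg,axle] C=[orb]
Tick 2: prefer B, take rod from B; A=[gear,spool,hinge,crate] B=[oval,lathe,peg,axle] C=[orb,rod]

Answer: B rod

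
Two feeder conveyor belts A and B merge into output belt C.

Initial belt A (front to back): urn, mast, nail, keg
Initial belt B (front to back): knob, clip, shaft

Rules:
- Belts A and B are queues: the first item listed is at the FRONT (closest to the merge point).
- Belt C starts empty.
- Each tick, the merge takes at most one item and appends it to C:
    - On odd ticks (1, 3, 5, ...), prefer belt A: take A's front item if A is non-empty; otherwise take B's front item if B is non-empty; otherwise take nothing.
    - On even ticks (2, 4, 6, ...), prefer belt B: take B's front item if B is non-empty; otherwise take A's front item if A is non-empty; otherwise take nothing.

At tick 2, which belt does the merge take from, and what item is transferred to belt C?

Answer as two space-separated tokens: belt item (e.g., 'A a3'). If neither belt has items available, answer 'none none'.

Tick 1: prefer A, take urn from A; A=[mast,nail,keg] B=[knob,clip,shaft] C=[urn]
Tick 2: prefer B, take knob from B; A=[mast,nail,keg] B=[clip,shaft] C=[urn,knob]

Answer: B knob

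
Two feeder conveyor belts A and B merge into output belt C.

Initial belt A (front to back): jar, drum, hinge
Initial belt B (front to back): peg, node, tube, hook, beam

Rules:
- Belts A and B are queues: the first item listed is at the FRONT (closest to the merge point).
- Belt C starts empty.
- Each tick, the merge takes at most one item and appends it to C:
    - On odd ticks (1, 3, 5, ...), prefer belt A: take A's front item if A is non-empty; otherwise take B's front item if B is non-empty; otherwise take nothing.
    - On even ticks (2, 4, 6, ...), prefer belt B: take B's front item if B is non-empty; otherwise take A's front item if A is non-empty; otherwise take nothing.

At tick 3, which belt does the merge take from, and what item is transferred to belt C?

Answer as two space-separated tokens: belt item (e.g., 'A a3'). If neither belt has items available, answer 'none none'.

Tick 1: prefer A, take jar from A; A=[drum,hinge] B=[peg,node,tube,hook,beam] C=[jar]
Tick 2: prefer B, take peg from B; A=[drum,hinge] B=[node,tube,hook,beam] C=[jar,peg]
Tick 3: prefer A, take drum from A; A=[hinge] B=[node,tube,hook,beam] C=[jar,peg,drum]

Answer: A drum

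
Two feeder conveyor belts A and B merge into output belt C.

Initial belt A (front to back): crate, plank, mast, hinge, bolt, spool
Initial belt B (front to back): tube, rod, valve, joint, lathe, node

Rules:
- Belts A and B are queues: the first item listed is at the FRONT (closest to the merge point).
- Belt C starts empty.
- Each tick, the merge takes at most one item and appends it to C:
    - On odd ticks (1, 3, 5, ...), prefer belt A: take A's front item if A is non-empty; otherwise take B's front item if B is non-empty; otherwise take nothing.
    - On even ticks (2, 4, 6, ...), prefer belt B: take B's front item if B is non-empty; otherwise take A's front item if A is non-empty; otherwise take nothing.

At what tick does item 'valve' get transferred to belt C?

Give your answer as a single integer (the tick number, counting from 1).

Tick 1: prefer A, take crate from A; A=[plank,mast,hinge,bolt,spool] B=[tube,rod,valve,joint,lathe,node] C=[crate]
Tick 2: prefer B, take tube from B; A=[plank,mast,hinge,bolt,spool] B=[rod,valve,joint,lathe,node] C=[crate,tube]
Tick 3: prefer A, take plank from A; A=[mast,hinge,bolt,spool] B=[rod,valve,joint,lathe,node] C=[crate,tube,plank]
Tick 4: prefer B, take rod from B; A=[mast,hinge,bolt,spool] B=[valve,joint,lathe,node] C=[crate,tube,plank,rod]
Tick 5: prefer A, take mast from A; A=[hinge,bolt,spool] B=[valve,joint,lathe,node] C=[crate,tube,plank,rod,mast]
Tick 6: prefer B, take valve from B; A=[hinge,bolt,spool] B=[joint,lathe,node] C=[crate,tube,plank,rod,mast,valve]

Answer: 6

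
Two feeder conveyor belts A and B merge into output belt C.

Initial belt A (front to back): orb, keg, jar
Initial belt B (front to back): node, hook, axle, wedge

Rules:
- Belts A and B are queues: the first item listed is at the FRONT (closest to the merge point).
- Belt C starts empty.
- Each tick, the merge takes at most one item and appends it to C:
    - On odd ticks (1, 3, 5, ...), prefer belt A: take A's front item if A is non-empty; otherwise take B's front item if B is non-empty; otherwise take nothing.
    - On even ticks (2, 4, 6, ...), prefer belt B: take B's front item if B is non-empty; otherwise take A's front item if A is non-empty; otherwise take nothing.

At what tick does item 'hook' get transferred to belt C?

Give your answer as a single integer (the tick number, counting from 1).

Tick 1: prefer A, take orb from A; A=[keg,jar] B=[node,hook,axle,wedge] C=[orb]
Tick 2: prefer B, take node from B; A=[keg,jar] B=[hook,axle,wedge] C=[orb,node]
Tick 3: prefer A, take keg from A; A=[jar] B=[hook,axle,wedge] C=[orb,node,keg]
Tick 4: prefer B, take hook from B; A=[jar] B=[axle,wedge] C=[orb,node,keg,hook]

Answer: 4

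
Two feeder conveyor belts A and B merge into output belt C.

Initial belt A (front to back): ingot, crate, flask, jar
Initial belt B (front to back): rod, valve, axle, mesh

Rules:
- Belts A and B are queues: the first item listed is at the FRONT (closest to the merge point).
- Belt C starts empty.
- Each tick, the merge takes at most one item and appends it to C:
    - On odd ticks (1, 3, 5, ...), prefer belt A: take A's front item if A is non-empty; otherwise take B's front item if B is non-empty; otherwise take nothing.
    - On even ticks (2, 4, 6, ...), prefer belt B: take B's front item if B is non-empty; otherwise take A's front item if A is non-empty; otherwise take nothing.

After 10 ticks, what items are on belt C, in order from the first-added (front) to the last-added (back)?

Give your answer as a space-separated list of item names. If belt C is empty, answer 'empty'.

Answer: ingot rod crate valve flask axle jar mesh

Derivation:
Tick 1: prefer A, take ingot from A; A=[crate,flask,jar] B=[rod,valve,axle,mesh] C=[ingot]
Tick 2: prefer B, take rod from B; A=[crate,flask,jar] B=[valve,axle,mesh] C=[ingot,rod]
Tick 3: prefer A, take crate from A; A=[flask,jar] B=[valve,axle,mesh] C=[ingot,rod,crate]
Tick 4: prefer B, take valve from B; A=[flask,jar] B=[axle,mesh] C=[ingot,rod,crate,valve]
Tick 5: prefer A, take flask from A; A=[jar] B=[axle,mesh] C=[ingot,rod,crate,valve,flask]
Tick 6: prefer B, take axle from B; A=[jar] B=[mesh] C=[ingot,rod,crate,valve,flask,axle]
Tick 7: prefer A, take jar from A; A=[-] B=[mesh] C=[ingot,rod,crate,valve,flask,axle,jar]
Tick 8: prefer B, take mesh from B; A=[-] B=[-] C=[ingot,rod,crate,valve,flask,axle,jar,mesh]
Tick 9: prefer A, both empty, nothing taken; A=[-] B=[-] C=[ingot,rod,crate,valve,flask,axle,jar,mesh]
Tick 10: prefer B, both empty, nothing taken; A=[-] B=[-] C=[ingot,rod,crate,valve,flask,axle,jar,mesh]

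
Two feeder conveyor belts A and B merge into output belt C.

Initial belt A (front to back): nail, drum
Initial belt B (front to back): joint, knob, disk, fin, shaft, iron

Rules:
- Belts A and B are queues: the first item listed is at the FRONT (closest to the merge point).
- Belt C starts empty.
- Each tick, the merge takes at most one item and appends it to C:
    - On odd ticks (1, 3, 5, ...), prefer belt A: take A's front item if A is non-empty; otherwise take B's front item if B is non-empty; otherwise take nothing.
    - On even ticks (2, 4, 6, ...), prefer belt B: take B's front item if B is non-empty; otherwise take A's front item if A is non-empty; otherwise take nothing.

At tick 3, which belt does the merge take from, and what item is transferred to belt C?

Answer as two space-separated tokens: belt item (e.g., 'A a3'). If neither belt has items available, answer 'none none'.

Tick 1: prefer A, take nail from A; A=[drum] B=[joint,knob,disk,fin,shaft,iron] C=[nail]
Tick 2: prefer B, take joint from B; A=[drum] B=[knob,disk,fin,shaft,iron] C=[nail,joint]
Tick 3: prefer A, take drum from A; A=[-] B=[knob,disk,fin,shaft,iron] C=[nail,joint,drum]

Answer: A drum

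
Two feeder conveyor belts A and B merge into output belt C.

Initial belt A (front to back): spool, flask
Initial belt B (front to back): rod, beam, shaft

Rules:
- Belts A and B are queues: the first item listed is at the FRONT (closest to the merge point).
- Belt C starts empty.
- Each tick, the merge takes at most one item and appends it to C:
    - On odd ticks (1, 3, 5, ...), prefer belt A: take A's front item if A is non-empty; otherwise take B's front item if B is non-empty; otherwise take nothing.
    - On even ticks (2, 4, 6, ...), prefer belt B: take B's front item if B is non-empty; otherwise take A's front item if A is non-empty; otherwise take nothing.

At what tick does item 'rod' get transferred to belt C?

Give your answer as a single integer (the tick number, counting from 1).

Answer: 2

Derivation:
Tick 1: prefer A, take spool from A; A=[flask] B=[rod,beam,shaft] C=[spool]
Tick 2: prefer B, take rod from B; A=[flask] B=[beam,shaft] C=[spool,rod]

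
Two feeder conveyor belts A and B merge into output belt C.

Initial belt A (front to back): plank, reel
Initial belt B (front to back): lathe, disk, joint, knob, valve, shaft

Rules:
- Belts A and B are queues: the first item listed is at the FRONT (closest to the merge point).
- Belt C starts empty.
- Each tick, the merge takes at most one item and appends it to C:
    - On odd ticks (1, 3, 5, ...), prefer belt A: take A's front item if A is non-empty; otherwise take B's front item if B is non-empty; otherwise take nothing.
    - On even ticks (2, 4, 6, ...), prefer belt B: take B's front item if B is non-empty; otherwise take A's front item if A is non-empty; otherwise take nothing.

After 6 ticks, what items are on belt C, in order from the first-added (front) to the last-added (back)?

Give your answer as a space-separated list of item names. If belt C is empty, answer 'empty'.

Answer: plank lathe reel disk joint knob

Derivation:
Tick 1: prefer A, take plank from A; A=[reel] B=[lathe,disk,joint,knob,valve,shaft] C=[plank]
Tick 2: prefer B, take lathe from B; A=[reel] B=[disk,joint,knob,valve,shaft] C=[plank,lathe]
Tick 3: prefer A, take reel from A; A=[-] B=[disk,joint,knob,valve,shaft] C=[plank,lathe,reel]
Tick 4: prefer B, take disk from B; A=[-] B=[joint,knob,valve,shaft] C=[plank,lathe,reel,disk]
Tick 5: prefer A, take joint from B; A=[-] B=[knob,valve,shaft] C=[plank,lathe,reel,disk,joint]
Tick 6: prefer B, take knob from B; A=[-] B=[valve,shaft] C=[plank,lathe,reel,disk,joint,knob]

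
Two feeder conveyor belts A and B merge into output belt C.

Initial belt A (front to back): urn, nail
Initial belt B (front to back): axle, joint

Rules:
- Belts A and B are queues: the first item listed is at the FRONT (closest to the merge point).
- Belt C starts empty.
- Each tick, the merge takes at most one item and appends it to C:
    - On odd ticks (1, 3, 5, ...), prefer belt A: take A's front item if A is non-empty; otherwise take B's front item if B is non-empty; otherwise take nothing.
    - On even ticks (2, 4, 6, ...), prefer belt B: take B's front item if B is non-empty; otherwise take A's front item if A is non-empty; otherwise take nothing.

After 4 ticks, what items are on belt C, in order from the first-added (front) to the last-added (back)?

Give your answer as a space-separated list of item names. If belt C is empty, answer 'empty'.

Answer: urn axle nail joint

Derivation:
Tick 1: prefer A, take urn from A; A=[nail] B=[axle,joint] C=[urn]
Tick 2: prefer B, take axle from B; A=[nail] B=[joint] C=[urn,axle]
Tick 3: prefer A, take nail from A; A=[-] B=[joint] C=[urn,axle,nail]
Tick 4: prefer B, take joint from B; A=[-] B=[-] C=[urn,axle,nail,joint]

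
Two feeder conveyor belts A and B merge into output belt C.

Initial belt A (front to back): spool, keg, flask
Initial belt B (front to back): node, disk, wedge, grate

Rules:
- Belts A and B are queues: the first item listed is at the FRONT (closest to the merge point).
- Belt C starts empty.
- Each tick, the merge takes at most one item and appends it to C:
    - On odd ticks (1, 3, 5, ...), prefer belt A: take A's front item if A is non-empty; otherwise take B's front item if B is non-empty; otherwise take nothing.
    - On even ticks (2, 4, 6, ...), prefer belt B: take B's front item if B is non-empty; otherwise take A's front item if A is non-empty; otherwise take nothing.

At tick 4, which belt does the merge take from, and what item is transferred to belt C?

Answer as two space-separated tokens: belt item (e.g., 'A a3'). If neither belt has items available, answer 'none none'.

Tick 1: prefer A, take spool from A; A=[keg,flask] B=[node,disk,wedge,grate] C=[spool]
Tick 2: prefer B, take node from B; A=[keg,flask] B=[disk,wedge,grate] C=[spool,node]
Tick 3: prefer A, take keg from A; A=[flask] B=[disk,wedge,grate] C=[spool,node,keg]
Tick 4: prefer B, take disk from B; A=[flask] B=[wedge,grate] C=[spool,node,keg,disk]

Answer: B disk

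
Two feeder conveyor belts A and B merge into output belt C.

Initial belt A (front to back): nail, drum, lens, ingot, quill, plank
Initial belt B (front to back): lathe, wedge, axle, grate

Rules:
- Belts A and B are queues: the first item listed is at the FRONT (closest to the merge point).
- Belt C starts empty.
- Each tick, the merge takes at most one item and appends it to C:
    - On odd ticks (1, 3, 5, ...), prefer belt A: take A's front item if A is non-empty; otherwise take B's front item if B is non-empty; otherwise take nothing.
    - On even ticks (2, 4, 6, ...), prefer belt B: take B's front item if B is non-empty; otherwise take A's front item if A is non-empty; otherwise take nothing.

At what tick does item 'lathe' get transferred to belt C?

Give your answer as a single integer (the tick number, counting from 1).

Tick 1: prefer A, take nail from A; A=[drum,lens,ingot,quill,plank] B=[lathe,wedge,axle,grate] C=[nail]
Tick 2: prefer B, take lathe from B; A=[drum,lens,ingot,quill,plank] B=[wedge,axle,grate] C=[nail,lathe]

Answer: 2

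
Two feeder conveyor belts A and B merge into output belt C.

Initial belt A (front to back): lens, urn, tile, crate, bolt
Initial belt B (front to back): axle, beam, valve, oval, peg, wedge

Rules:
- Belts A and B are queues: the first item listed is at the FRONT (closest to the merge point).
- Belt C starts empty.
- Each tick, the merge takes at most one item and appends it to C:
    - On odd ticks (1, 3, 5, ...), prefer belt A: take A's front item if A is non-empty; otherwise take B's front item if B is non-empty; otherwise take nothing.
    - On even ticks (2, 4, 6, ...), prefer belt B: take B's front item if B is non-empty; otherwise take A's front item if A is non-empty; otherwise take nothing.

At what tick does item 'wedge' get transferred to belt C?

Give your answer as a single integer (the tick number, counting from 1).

Answer: 11

Derivation:
Tick 1: prefer A, take lens from A; A=[urn,tile,crate,bolt] B=[axle,beam,valve,oval,peg,wedge] C=[lens]
Tick 2: prefer B, take axle from B; A=[urn,tile,crate,bolt] B=[beam,valve,oval,peg,wedge] C=[lens,axle]
Tick 3: prefer A, take urn from A; A=[tile,crate,bolt] B=[beam,valve,oval,peg,wedge] C=[lens,axle,urn]
Tick 4: prefer B, take beam from B; A=[tile,crate,bolt] B=[valve,oval,peg,wedge] C=[lens,axle,urn,beam]
Tick 5: prefer A, take tile from A; A=[crate,bolt] B=[valve,oval,peg,wedge] C=[lens,axle,urn,beam,tile]
Tick 6: prefer B, take valve from B; A=[crate,bolt] B=[oval,peg,wedge] C=[lens,axle,urn,beam,tile,valve]
Tick 7: prefer A, take crate from A; A=[bolt] B=[oval,peg,wedge] C=[lens,axle,urn,beam,tile,valve,crate]
Tick 8: prefer B, take oval from B; A=[bolt] B=[peg,wedge] C=[lens,axle,urn,beam,tile,valve,crate,oval]
Tick 9: prefer A, take bolt from A; A=[-] B=[peg,wedge] C=[lens,axle,urn,beam,tile,valve,crate,oval,bolt]
Tick 10: prefer B, take peg from B; A=[-] B=[wedge] C=[lens,axle,urn,beam,tile,valve,crate,oval,bolt,peg]
Tick 11: prefer A, take wedge from B; A=[-] B=[-] C=[lens,axle,urn,beam,tile,valve,crate,oval,bolt,peg,wedge]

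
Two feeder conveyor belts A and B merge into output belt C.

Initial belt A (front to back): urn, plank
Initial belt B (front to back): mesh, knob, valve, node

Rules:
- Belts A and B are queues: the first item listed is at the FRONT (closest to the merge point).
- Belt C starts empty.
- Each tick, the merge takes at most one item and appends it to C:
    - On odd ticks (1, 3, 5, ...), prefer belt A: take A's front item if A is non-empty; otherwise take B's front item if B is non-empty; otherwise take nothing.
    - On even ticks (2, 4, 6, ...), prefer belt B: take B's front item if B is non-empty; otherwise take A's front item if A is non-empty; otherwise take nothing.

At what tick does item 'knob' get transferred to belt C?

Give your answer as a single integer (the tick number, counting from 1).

Tick 1: prefer A, take urn from A; A=[plank] B=[mesh,knob,valve,node] C=[urn]
Tick 2: prefer B, take mesh from B; A=[plank] B=[knob,valve,node] C=[urn,mesh]
Tick 3: prefer A, take plank from A; A=[-] B=[knob,valve,node] C=[urn,mesh,plank]
Tick 4: prefer B, take knob from B; A=[-] B=[valve,node] C=[urn,mesh,plank,knob]

Answer: 4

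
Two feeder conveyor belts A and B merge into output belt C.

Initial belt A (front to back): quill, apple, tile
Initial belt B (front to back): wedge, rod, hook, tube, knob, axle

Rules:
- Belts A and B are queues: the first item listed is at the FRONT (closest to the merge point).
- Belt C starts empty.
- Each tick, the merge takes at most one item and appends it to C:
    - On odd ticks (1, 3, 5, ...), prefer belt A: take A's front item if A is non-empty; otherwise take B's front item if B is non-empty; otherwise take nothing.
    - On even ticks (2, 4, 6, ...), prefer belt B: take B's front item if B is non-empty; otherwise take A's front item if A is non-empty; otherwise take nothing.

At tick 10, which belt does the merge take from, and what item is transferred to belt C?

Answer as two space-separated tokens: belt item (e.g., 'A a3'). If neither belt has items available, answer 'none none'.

Tick 1: prefer A, take quill from A; A=[apple,tile] B=[wedge,rod,hook,tube,knob,axle] C=[quill]
Tick 2: prefer B, take wedge from B; A=[apple,tile] B=[rod,hook,tube,knob,axle] C=[quill,wedge]
Tick 3: prefer A, take apple from A; A=[tile] B=[rod,hook,tube,knob,axle] C=[quill,wedge,apple]
Tick 4: prefer B, take rod from B; A=[tile] B=[hook,tube,knob,axle] C=[quill,wedge,apple,rod]
Tick 5: prefer A, take tile from A; A=[-] B=[hook,tube,knob,axle] C=[quill,wedge,apple,rod,tile]
Tick 6: prefer B, take hook from B; A=[-] B=[tube,knob,axle] C=[quill,wedge,apple,rod,tile,hook]
Tick 7: prefer A, take tube from B; A=[-] B=[knob,axle] C=[quill,wedge,apple,rod,tile,hook,tube]
Tick 8: prefer B, take knob from B; A=[-] B=[axle] C=[quill,wedge,apple,rod,tile,hook,tube,knob]
Tick 9: prefer A, take axle from B; A=[-] B=[-] C=[quill,wedge,apple,rod,tile,hook,tube,knob,axle]
Tick 10: prefer B, both empty, nothing taken; A=[-] B=[-] C=[quill,wedge,apple,rod,tile,hook,tube,knob,axle]

Answer: none none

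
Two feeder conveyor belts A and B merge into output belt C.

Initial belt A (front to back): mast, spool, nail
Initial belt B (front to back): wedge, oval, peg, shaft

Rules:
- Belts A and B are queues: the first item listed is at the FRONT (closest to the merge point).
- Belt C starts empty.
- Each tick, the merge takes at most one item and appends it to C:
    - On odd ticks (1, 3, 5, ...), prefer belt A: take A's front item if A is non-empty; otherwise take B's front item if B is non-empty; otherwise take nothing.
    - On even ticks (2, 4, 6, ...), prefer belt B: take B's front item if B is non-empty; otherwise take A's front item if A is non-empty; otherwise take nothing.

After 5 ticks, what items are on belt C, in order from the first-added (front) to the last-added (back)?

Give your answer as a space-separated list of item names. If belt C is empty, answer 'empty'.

Answer: mast wedge spool oval nail

Derivation:
Tick 1: prefer A, take mast from A; A=[spool,nail] B=[wedge,oval,peg,shaft] C=[mast]
Tick 2: prefer B, take wedge from B; A=[spool,nail] B=[oval,peg,shaft] C=[mast,wedge]
Tick 3: prefer A, take spool from A; A=[nail] B=[oval,peg,shaft] C=[mast,wedge,spool]
Tick 4: prefer B, take oval from B; A=[nail] B=[peg,shaft] C=[mast,wedge,spool,oval]
Tick 5: prefer A, take nail from A; A=[-] B=[peg,shaft] C=[mast,wedge,spool,oval,nail]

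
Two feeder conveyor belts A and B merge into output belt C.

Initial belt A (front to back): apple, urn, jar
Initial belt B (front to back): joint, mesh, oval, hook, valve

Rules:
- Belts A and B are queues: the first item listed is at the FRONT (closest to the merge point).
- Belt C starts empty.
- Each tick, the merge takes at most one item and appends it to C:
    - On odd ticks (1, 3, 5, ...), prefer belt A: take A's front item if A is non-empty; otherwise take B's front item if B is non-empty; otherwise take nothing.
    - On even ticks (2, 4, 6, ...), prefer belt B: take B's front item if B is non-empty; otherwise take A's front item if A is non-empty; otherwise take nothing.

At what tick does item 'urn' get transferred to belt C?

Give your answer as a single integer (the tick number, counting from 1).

Tick 1: prefer A, take apple from A; A=[urn,jar] B=[joint,mesh,oval,hook,valve] C=[apple]
Tick 2: prefer B, take joint from B; A=[urn,jar] B=[mesh,oval,hook,valve] C=[apple,joint]
Tick 3: prefer A, take urn from A; A=[jar] B=[mesh,oval,hook,valve] C=[apple,joint,urn]

Answer: 3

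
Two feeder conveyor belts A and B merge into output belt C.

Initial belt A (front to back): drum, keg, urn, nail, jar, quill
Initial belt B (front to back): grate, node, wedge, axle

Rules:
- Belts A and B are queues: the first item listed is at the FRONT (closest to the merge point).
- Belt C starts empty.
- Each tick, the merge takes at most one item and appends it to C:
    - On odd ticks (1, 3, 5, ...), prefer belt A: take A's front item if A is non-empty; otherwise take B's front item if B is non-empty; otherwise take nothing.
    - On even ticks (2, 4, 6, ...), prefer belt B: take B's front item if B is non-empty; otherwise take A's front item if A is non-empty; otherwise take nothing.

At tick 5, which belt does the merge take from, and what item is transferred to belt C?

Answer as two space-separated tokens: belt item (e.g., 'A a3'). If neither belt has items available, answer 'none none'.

Answer: A urn

Derivation:
Tick 1: prefer A, take drum from A; A=[keg,urn,nail,jar,quill] B=[grate,node,wedge,axle] C=[drum]
Tick 2: prefer B, take grate from B; A=[keg,urn,nail,jar,quill] B=[node,wedge,axle] C=[drum,grate]
Tick 3: prefer A, take keg from A; A=[urn,nail,jar,quill] B=[node,wedge,axle] C=[drum,grate,keg]
Tick 4: prefer B, take node from B; A=[urn,nail,jar,quill] B=[wedge,axle] C=[drum,grate,keg,node]
Tick 5: prefer A, take urn from A; A=[nail,jar,quill] B=[wedge,axle] C=[drum,grate,keg,node,urn]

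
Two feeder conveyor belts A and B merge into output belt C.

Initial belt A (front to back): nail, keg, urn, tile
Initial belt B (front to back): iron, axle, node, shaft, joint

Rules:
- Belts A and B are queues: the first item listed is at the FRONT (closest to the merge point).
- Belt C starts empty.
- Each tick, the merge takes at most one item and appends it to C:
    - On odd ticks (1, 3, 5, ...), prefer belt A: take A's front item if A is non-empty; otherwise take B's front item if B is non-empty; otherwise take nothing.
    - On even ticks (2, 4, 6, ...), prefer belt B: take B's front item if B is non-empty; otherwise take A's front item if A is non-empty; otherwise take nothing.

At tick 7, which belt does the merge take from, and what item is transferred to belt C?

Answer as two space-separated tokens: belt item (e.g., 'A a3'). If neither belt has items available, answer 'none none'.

Answer: A tile

Derivation:
Tick 1: prefer A, take nail from A; A=[keg,urn,tile] B=[iron,axle,node,shaft,joint] C=[nail]
Tick 2: prefer B, take iron from B; A=[keg,urn,tile] B=[axle,node,shaft,joint] C=[nail,iron]
Tick 3: prefer A, take keg from A; A=[urn,tile] B=[axle,node,shaft,joint] C=[nail,iron,keg]
Tick 4: prefer B, take axle from B; A=[urn,tile] B=[node,shaft,joint] C=[nail,iron,keg,axle]
Tick 5: prefer A, take urn from A; A=[tile] B=[node,shaft,joint] C=[nail,iron,keg,axle,urn]
Tick 6: prefer B, take node from B; A=[tile] B=[shaft,joint] C=[nail,iron,keg,axle,urn,node]
Tick 7: prefer A, take tile from A; A=[-] B=[shaft,joint] C=[nail,iron,keg,axle,urn,node,tile]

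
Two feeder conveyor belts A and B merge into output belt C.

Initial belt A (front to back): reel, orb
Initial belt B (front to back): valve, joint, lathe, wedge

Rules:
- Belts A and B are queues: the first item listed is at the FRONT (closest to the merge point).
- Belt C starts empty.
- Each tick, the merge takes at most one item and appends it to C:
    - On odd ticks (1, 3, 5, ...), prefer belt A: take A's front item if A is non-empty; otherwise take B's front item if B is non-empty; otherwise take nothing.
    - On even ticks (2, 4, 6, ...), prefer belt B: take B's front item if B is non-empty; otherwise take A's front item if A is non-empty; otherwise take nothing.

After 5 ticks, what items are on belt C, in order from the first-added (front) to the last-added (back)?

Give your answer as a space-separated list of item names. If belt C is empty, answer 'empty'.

Tick 1: prefer A, take reel from A; A=[orb] B=[valve,joint,lathe,wedge] C=[reel]
Tick 2: prefer B, take valve from B; A=[orb] B=[joint,lathe,wedge] C=[reel,valve]
Tick 3: prefer A, take orb from A; A=[-] B=[joint,lathe,wedge] C=[reel,valve,orb]
Tick 4: prefer B, take joint from B; A=[-] B=[lathe,wedge] C=[reel,valve,orb,joint]
Tick 5: prefer A, take lathe from B; A=[-] B=[wedge] C=[reel,valve,orb,joint,lathe]

Answer: reel valve orb joint lathe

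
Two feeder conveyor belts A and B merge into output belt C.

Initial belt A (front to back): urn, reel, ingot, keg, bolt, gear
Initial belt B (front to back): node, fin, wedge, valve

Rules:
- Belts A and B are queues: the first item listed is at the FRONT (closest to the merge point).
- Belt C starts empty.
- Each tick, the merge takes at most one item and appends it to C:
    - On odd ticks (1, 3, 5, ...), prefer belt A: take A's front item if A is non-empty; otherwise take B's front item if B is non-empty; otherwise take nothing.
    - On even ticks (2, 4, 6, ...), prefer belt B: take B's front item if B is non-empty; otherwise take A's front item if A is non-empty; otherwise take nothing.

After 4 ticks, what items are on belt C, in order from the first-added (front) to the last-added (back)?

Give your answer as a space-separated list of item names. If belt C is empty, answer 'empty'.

Answer: urn node reel fin

Derivation:
Tick 1: prefer A, take urn from A; A=[reel,ingot,keg,bolt,gear] B=[node,fin,wedge,valve] C=[urn]
Tick 2: prefer B, take node from B; A=[reel,ingot,keg,bolt,gear] B=[fin,wedge,valve] C=[urn,node]
Tick 3: prefer A, take reel from A; A=[ingot,keg,bolt,gear] B=[fin,wedge,valve] C=[urn,node,reel]
Tick 4: prefer B, take fin from B; A=[ingot,keg,bolt,gear] B=[wedge,valve] C=[urn,node,reel,fin]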